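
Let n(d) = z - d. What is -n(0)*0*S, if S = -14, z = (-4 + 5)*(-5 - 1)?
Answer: 0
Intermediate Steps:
z = -6 (z = 1*(-6) = -6)
n(d) = -6 - d
-n(0)*0*S = -(-6 - 1*0)*0*(-14) = -(-6 + 0)*0*(-14) = -(-6*0)*(-14) = -0*(-14) = -1*0 = 0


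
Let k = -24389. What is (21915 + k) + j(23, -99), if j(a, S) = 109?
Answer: -2365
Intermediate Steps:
(21915 + k) + j(23, -99) = (21915 - 24389) + 109 = -2474 + 109 = -2365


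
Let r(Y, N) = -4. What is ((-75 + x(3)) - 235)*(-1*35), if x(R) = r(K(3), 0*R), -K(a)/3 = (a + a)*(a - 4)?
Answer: 10990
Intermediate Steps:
K(a) = -6*a*(-4 + a) (K(a) = -3*(a + a)*(a - 4) = -3*2*a*(-4 + a) = -6*a*(-4 + a))
x(R) = -4
((-75 + x(3)) - 235)*(-1*35) = ((-75 - 4) - 235)*(-1*35) = (-79 - 235)*(-35) = -314*(-35) = 10990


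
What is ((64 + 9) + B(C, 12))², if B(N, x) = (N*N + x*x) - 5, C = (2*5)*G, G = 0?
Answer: 44944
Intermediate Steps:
C = 0 (C = (2*5)*0 = 10*0 = 0)
B(N, x) = -5 + N² + x² (B(N, x) = (N² + x²) - 5 = -5 + N² + x²)
((64 + 9) + B(C, 12))² = ((64 + 9) + (-5 + 0² + 12²))² = (73 + (-5 + 0 + 144))² = (73 + 139)² = 212² = 44944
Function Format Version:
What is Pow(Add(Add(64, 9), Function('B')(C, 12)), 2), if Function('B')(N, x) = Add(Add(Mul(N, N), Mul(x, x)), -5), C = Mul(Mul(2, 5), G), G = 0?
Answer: 44944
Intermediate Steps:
C = 0 (C = Mul(Mul(2, 5), 0) = Mul(10, 0) = 0)
Function('B')(N, x) = Add(-5, Pow(N, 2), Pow(x, 2)) (Function('B')(N, x) = Add(Add(Pow(N, 2), Pow(x, 2)), -5) = Add(-5, Pow(N, 2), Pow(x, 2)))
Pow(Add(Add(64, 9), Function('B')(C, 12)), 2) = Pow(Add(Add(64, 9), Add(-5, Pow(0, 2), Pow(12, 2))), 2) = Pow(Add(73, Add(-5, 0, 144)), 2) = Pow(Add(73, 139), 2) = Pow(212, 2) = 44944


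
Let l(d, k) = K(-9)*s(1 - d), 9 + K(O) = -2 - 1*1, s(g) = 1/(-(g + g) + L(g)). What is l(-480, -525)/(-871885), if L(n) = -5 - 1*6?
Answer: -12/848344105 ≈ -1.4145e-8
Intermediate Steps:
L(n) = -11 (L(n) = -5 - 6 = -11)
s(g) = 1/(-11 - 2*g) (s(g) = 1/(-(g + g) - 11) = 1/(-2*g - 11) = 1/(-11 - 2*g))
K(O) = -12 (K(O) = -9 + (-2 - 1*1) = -9 + (-2 - 1) = -9 - 3 = -12)
l(d, k) = 12/(13 - 2*d) (l(d, k) = -(-12)/(11 + 2*(1 - d)) = -(-12)/(11 + (2 - 2*d)) = -(-12)/(13 - 2*d) = 12/(13 - 2*d))
l(-480, -525)/(-871885) = -12/(-13 + 2*(-480))/(-871885) = -12/(-13 - 960)*(-1/871885) = -12/(-973)*(-1/871885) = -12*(-1/973)*(-1/871885) = (12/973)*(-1/871885) = -12/848344105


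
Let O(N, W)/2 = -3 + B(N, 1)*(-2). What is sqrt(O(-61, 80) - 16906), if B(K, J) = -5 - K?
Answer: 12*I*sqrt(119) ≈ 130.9*I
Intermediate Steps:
O(N, W) = 14 + 4*N (O(N, W) = 2*(-3 + (-5 - N)*(-2)) = 2*(-3 + (10 + 2*N)) = 2*(7 + 2*N) = 14 + 4*N)
sqrt(O(-61, 80) - 16906) = sqrt((14 + 4*(-61)) - 16906) = sqrt((14 - 244) - 16906) = sqrt(-230 - 16906) = sqrt(-17136) = 12*I*sqrt(119)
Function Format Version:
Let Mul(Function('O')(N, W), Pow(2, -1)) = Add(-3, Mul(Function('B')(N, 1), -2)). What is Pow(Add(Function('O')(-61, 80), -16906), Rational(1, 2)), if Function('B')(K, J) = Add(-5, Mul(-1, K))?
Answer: Mul(12, I, Pow(119, Rational(1, 2))) ≈ Mul(130.90, I)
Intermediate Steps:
Function('O')(N, W) = Add(14, Mul(4, N)) (Function('O')(N, W) = Mul(2, Add(-3, Mul(Add(-5, Mul(-1, N)), -2))) = Mul(2, Add(-3, Add(10, Mul(2, N)))) = Mul(2, Add(7, Mul(2, N))) = Add(14, Mul(4, N)))
Pow(Add(Function('O')(-61, 80), -16906), Rational(1, 2)) = Pow(Add(Add(14, Mul(4, -61)), -16906), Rational(1, 2)) = Pow(Add(Add(14, -244), -16906), Rational(1, 2)) = Pow(Add(-230, -16906), Rational(1, 2)) = Pow(-17136, Rational(1, 2)) = Mul(12, I, Pow(119, Rational(1, 2)))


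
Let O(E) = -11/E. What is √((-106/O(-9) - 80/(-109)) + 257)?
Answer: √245839363/1199 ≈ 13.077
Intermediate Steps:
√((-106/O(-9) - 80/(-109)) + 257) = √((-106/((-11/(-9))) - 80/(-109)) + 257) = √((-106/((-11*(-⅑))) - 80*(-1/109)) + 257) = √((-106/11/9 + 80/109) + 257) = √((-106*9/11 + 80/109) + 257) = √((-954/11 + 80/109) + 257) = √(-103106/1199 + 257) = √(205037/1199) = √245839363/1199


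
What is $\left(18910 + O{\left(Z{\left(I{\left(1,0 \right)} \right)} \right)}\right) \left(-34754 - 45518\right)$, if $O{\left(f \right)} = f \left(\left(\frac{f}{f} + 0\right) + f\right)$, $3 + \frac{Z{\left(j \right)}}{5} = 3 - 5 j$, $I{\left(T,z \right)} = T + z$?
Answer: $-1566106720$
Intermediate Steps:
$Z{\left(j \right)} = - 25 j$ ($Z{\left(j \right)} = -15 + 5 \left(3 - 5 j\right) = -15 - \left(-15 + 25 j\right) = - 25 j$)
$O{\left(f \right)} = f \left(1 + f\right)$ ($O{\left(f \right)} = f \left(\left(1 + 0\right) + f\right) = f \left(1 + f\right)$)
$\left(18910 + O{\left(Z{\left(I{\left(1,0 \right)} \right)} \right)}\right) \left(-34754 - 45518\right) = \left(18910 + - 25 \left(1 + 0\right) \left(1 - 25 \left(1 + 0\right)\right)\right) \left(-34754 - 45518\right) = \left(18910 + \left(-25\right) 1 \left(1 - 25\right)\right) \left(-80272\right) = \left(18910 - 25 \left(1 - 25\right)\right) \left(-80272\right) = \left(18910 - -600\right) \left(-80272\right) = \left(18910 + 600\right) \left(-80272\right) = 19510 \left(-80272\right) = -1566106720$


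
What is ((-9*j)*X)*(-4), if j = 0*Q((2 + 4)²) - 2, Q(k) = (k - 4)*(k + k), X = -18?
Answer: 1296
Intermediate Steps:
Q(k) = 2*k*(-4 + k) (Q(k) = (-4 + k)*(2*k) = 2*k*(-4 + k))
j = -2 (j = 0*(2*(2 + 4)²*(-4 + (2 + 4)²)) - 2 = 0*(2*6²*(-4 + 6²)) - 2 = 0*(2*36*(-4 + 36)) - 2 = 0*(2*36*32) - 2 = 0*2304 - 2 = 0 - 2 = -2)
((-9*j)*X)*(-4) = (-9*(-2)*(-18))*(-4) = (18*(-18))*(-4) = -324*(-4) = 1296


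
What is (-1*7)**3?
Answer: -343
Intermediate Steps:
(-1*7)**3 = (-7)**3 = -343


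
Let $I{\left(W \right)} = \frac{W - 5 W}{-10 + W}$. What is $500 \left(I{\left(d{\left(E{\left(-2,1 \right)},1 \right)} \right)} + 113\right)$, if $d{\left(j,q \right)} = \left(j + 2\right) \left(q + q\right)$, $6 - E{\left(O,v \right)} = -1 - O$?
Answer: $49500$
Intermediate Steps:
$E{\left(O,v \right)} = 7 + O$ ($E{\left(O,v \right)} = 6 - \left(-1 - O\right) = 6 + \left(1 + O\right) = 7 + O$)
$d{\left(j,q \right)} = 2 q \left(2 + j\right)$ ($d{\left(j,q \right)} = \left(2 + j\right) 2 q = 2 q \left(2 + j\right)$)
$I{\left(W \right)} = - \frac{4 W}{-10 + W}$ ($I{\left(W \right)} = \frac{\left(-4\right) W}{-10 + W} = - \frac{4 W}{-10 + W}$)
$500 \left(I{\left(d{\left(E{\left(-2,1 \right)},1 \right)} \right)} + 113\right) = 500 \left(- \frac{4 \cdot 2 \cdot 1 \left(2 + \left(7 - 2\right)\right)}{-10 + 2 \cdot 1 \left(2 + \left(7 - 2\right)\right)} + 113\right) = 500 \left(- \frac{4 \cdot 2 \cdot 1 \left(2 + 5\right)}{-10 + 2 \cdot 1 \left(2 + 5\right)} + 113\right) = 500 \left(- \frac{4 \cdot 2 \cdot 1 \cdot 7}{-10 + 2 \cdot 1 \cdot 7} + 113\right) = 500 \left(\left(-4\right) 14 \frac{1}{-10 + 14} + 113\right) = 500 \left(\left(-4\right) 14 \cdot \frac{1}{4} + 113\right) = 500 \left(-14 + 113\right) = 500 \cdot 99 = 49500$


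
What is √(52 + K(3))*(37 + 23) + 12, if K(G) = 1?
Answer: 12 + 60*√53 ≈ 448.81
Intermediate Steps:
√(52 + K(3))*(37 + 23) + 12 = √(52 + 1)*(37 + 23) + 12 = √53*60 + 12 = 60*√53 + 12 = 12 + 60*√53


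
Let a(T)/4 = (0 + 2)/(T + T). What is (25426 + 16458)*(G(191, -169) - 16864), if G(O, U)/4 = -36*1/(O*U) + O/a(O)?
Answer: 26521672848708/32279 ≈ 8.2164e+8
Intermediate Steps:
a(T) = 4/T (a(T) = 4*((0 + 2)/(T + T)) = 4*(2/((2*T))) = 4*(2*(1/(2*T))) = 4/T)
G(O, U) = O² - 144/(O*U) (G(O, U) = 4*(-36*1/(O*U) + O/((4/O))) = 4*(-36/(O*U) + O*(O/4)) = 4*(-36/(O*U) + O²/4) = 4*(O²/4 - 36/(O*U)) = O² - 144/(O*U))
(25426 + 16458)*(G(191, -169) - 16864) = (25426 + 16458)*((191² - 144/(191*(-169))) - 16864) = 41884*((36481 - 144*1/191*(-1/169)) - 16864) = 41884*((36481 + 144/32279) - 16864) = 41884*(1177570343/32279 - 16864) = 41884*(633217287/32279) = 26521672848708/32279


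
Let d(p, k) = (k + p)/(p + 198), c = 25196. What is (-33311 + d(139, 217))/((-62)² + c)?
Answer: -3741817/3262160 ≈ -1.1470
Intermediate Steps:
d(p, k) = (k + p)/(198 + p)
(-33311 + d(139, 217))/((-62)² + c) = (-33311 + (217 + 139)/(198 + 139))/((-62)² + 25196) = (-33311 + 356/337)/(3844 + 25196) = (-33311 + (1/337)*356)/29040 = (-33311 + 356/337)*(1/29040) = -11225451/337*1/29040 = -3741817/3262160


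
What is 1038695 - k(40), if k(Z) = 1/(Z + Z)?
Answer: 83095599/80 ≈ 1.0387e+6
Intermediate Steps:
k(Z) = 1/(2*Z)
1038695 - k(40) = 1038695 - 1/(2*40) = 1038695 - 1*1/80 = 1038695 - 1/80 = 83095599/80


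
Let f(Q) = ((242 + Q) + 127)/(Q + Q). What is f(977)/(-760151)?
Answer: -673/742667527 ≈ -9.0619e-7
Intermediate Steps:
f(Q) = (369 + Q)/(2*Q) (f(Q) = (369 + Q)/((2*Q)) = (369 + Q)*(1/(2*Q)) = (369 + Q)/(2*Q))
f(977)/(-760151) = ((½)*(369 + 977)/977)/(-760151) = ((½)*(1/977)*1346)*(-1/760151) = (673/977)*(-1/760151) = -673/742667527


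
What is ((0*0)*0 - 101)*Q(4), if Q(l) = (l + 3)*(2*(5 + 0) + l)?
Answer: -9898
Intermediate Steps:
Q(l) = (3 + l)*(10 + l) (Q(l) = (3 + l)*(2*5 + l) = (3 + l)*(10 + l))
((0*0)*0 - 101)*Q(4) = ((0*0)*0 - 101)*(30 + 4² + 13*4) = (0*0 - 101)*(30 + 16 + 52) = (0 - 101)*98 = -101*98 = -9898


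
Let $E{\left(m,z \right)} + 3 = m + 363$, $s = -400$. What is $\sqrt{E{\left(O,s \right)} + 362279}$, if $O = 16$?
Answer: $3 \sqrt{40295} \approx 602.21$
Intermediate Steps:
$E{\left(m,z \right)} = 360 + m$ ($E{\left(m,z \right)} = -3 + \left(m + 363\right) = -3 + \left(363 + m\right) = 360 + m$)
$\sqrt{E{\left(O,s \right)} + 362279} = \sqrt{\left(360 + 16\right) + 362279} = \sqrt{376 + 362279} = \sqrt{362655} = 3 \sqrt{40295}$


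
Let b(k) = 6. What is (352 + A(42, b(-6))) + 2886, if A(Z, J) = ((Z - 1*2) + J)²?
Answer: 5354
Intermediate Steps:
A(Z, J) = (-2 + J + Z)² (A(Z, J) = ((Z - 2) + J)² = ((-2 + Z) + J)² = (-2 + J + Z)²)
(352 + A(42, b(-6))) + 2886 = (352 + (-2 + 6 + 42)²) + 2886 = (352 + 46²) + 2886 = (352 + 2116) + 2886 = 2468 + 2886 = 5354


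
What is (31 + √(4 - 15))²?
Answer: (31 + I*√11)² ≈ 950.0 + 205.63*I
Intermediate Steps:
(31 + √(4 - 15))² = (31 + √(-11))² = (31 + I*√11)²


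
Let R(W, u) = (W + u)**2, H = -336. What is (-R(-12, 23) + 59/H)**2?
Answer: 1657711225/112896 ≈ 14684.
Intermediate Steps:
(-R(-12, 23) + 59/H)**2 = (-(-12 + 23)**2 + 59/(-336))**2 = (-1*11**2 + 59*(-1/336))**2 = (-1*121 - 59/336)**2 = (-121 - 59/336)**2 = (-40715/336)**2 = 1657711225/112896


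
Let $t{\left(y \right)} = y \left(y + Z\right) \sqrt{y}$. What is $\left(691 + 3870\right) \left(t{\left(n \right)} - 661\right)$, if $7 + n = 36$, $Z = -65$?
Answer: $-3014821 - 4761684 \sqrt{29} \approx -2.8657 \cdot 10^{7}$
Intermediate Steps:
$n = 29$ ($n = -7 + 36 = 29$)
$t{\left(y \right)} = y^{\frac{3}{2}} \left(-65 + y\right)$ ($t{\left(y \right)} = y \left(y - 65\right) \sqrt{y} = y \left(-65 + y\right) \sqrt{y} = y^{\frac{3}{2}} \left(-65 + y\right)$)
$\left(691 + 3870\right) \left(t{\left(n \right)} - 661\right) = \left(691 + 3870\right) \left(29^{\frac{3}{2}} \left(-65 + 29\right) - 661\right) = 4561 \left(29 \sqrt{29} \left(-36\right) - 661\right) = 4561 \left(- 1044 \sqrt{29} - 661\right) = 4561 \left(-661 - 1044 \sqrt{29}\right) = -3014821 - 4761684 \sqrt{29}$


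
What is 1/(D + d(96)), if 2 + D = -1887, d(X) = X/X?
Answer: -1/1888 ≈ -0.00052966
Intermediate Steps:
d(X) = 1
D = -1889 (D = -2 - 1887 = -1889)
1/(D + d(96)) = 1/(-1889 + 1) = 1/(-1888) = -1/1888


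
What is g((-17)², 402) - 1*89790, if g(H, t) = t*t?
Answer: 71814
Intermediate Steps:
g(H, t) = t²
g((-17)², 402) - 1*89790 = 402² - 1*89790 = 161604 - 89790 = 71814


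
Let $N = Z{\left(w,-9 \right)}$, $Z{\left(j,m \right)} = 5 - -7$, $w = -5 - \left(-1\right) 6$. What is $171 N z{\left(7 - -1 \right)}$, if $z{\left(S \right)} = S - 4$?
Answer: $8208$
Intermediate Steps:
$z{\left(S \right)} = -4 + S$ ($z{\left(S \right)} = S - 4 = -4 + S$)
$w = 1$ ($w = -5 - -6 = -5 + 6 = 1$)
$Z{\left(j,m \right)} = 12$ ($Z{\left(j,m \right)} = 5 + 7 = 12$)
$N = 12$
$171 N z{\left(7 - -1 \right)} = 171 \cdot 12 \left(-4 + \left(7 - -1\right)\right) = 2052 \left(-4 + \left(7 + 1\right)\right) = 2052 \left(-4 + 8\right) = 2052 \cdot 4 = 8208$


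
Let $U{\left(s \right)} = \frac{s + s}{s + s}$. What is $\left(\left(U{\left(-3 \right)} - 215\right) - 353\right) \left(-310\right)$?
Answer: $175770$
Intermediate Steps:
$U{\left(s \right)} = 1$ ($U{\left(s \right)} = \frac{2 s}{2 s} = 2 s \frac{1}{2 s} = 1$)
$\left(\left(U{\left(-3 \right)} - 215\right) - 353\right) \left(-310\right) = \left(\left(1 - 215\right) - 353\right) \left(-310\right) = \left(-214 - 353\right) \left(-310\right) = \left(-567\right) \left(-310\right) = 175770$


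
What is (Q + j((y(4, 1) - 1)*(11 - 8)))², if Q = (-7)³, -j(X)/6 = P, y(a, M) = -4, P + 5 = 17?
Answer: 172225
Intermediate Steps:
P = 12 (P = -5 + 17 = 12)
j(X) = -72 (j(X) = -6*12 = -72)
Q = -343
(Q + j((y(4, 1) - 1)*(11 - 8)))² = (-343 - 72)² = (-415)² = 172225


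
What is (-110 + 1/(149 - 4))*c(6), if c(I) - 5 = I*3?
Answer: -366827/145 ≈ -2529.8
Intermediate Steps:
c(I) = 5 + 3*I (c(I) = 5 + I*3 = 5 + 3*I)
(-110 + 1/(149 - 4))*c(6) = (-110 + 1/(149 - 4))*(5 + 3*6) = (-110 + 1/145)*(5 + 18) = (-110 + 1/145)*23 = -15949/145*23 = -366827/145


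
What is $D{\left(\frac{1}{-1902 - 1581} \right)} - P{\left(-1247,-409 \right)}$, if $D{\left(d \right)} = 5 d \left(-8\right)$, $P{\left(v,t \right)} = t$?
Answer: $\frac{1424587}{3483} \approx 409.01$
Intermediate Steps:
$D{\left(d \right)} = - 40 d$
$D{\left(\frac{1}{-1902 - 1581} \right)} - P{\left(-1247,-409 \right)} = - \frac{40}{-1902 - 1581} - -409 = - \frac{40}{-3483} + 409 = \left(-40\right) \left(- \frac{1}{3483}\right) + 409 = \frac{40}{3483} + 409 = \frac{1424587}{3483}$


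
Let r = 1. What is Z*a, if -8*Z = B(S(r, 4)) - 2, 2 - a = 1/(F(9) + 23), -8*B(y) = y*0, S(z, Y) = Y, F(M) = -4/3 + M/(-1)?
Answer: 73/152 ≈ 0.48026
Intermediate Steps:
F(M) = -4/3 - M (F(M) = -4*1/3 + M*(-1) = -4/3 - M)
B(y) = 0 (B(y) = -y*0/8 = -1/8*0 = 0)
a = 73/38 (a = 2 - 1/((-4/3 - 1*9) + 23) = 2 - 1/((-4/3 - 9) + 23) = 2 - 1/(-31/3 + 23) = 2 - 1/38/3 = 2 - 1*3/38 = 2 - 3/38 = 73/38 ≈ 1.9211)
Z = 1/4 (Z = -(0 - 2)/8 = -1/8*(-2) = 1/4 ≈ 0.25000)
Z*a = (1/4)*(73/38) = 73/152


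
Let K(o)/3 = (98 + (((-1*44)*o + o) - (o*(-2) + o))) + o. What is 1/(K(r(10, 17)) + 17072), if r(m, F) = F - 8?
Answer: 1/16259 ≈ 6.1504e-5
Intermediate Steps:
r(m, F) = -8 + F
K(o) = 294 - 123*o (K(o) = 3*((98 + (((-1*44)*o + o) - (o*(-2) + o))) + o) = 3*((98 + ((-44*o + o) - (-2*o + o))) + o) = 3*((98 + (-43*o - (-1)*o)) + o) = 3*((98 + (-43*o + o)) + o) = 3*((98 - 42*o) + o) = 3*(98 - 41*o) = 294 - 123*o)
1/(K(r(10, 17)) + 17072) = 1/((294 - 123*(-8 + 17)) + 17072) = 1/((294 - 123*9) + 17072) = 1/((294 - 1107) + 17072) = 1/(-813 + 17072) = 1/16259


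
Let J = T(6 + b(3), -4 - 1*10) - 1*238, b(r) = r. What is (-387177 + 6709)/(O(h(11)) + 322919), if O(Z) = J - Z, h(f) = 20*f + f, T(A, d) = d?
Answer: -95117/80609 ≈ -1.1800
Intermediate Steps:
J = -252 (J = (-4 - 1*10) - 1*238 = (-4 - 10) - 238 = -14 - 238 = -252)
h(f) = 21*f
O(Z) = -252 - Z
(-387177 + 6709)/(O(h(11)) + 322919) = (-387177 + 6709)/((-252 - 21*11) + 322919) = -380468/((-252 - 1*231) + 322919) = -380468/((-252 - 231) + 322919) = -380468/(-483 + 322919) = -380468/322436 = -380468*1/322436 = -95117/80609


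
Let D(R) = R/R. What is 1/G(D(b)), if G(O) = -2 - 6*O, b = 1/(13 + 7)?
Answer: -1/8 ≈ -0.12500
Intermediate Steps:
b = 1/20 ≈ 0.050000
D(R) = 1
1/G(D(b)) = 1/(-2 - 6*1) = 1/(-2 - 6) = 1/(-8) = -1/8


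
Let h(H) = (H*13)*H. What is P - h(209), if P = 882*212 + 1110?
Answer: -379759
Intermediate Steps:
h(H) = 13*H**2 (h(H) = (13*H)*H = 13*H**2)
P = 188094 (P = 186984 + 1110 = 188094)
P - h(209) = 188094 - 13*209**2 = 188094 - 13*43681 = 188094 - 1*567853 = 188094 - 567853 = -379759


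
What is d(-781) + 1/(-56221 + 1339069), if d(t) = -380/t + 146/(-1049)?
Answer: 365091662981/1050997598112 ≈ 0.34738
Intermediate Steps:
d(t) = -146/1049 - 380/t (d(t) = -380/t + 146*(-1/1049) = -380/t - 146/1049 = -146/1049 - 380/t)
d(-781) + 1/(-56221 + 1339069) = (-146/1049 - 380/(-781)) + 1/(-56221 + 1339069) = (-146/1049 - 380*(-1/781)) + 1/1282848 = (-146/1049 + 380/781) + 1/1282848 = 284594/819269 + 1/1282848 = 365091662981/1050997598112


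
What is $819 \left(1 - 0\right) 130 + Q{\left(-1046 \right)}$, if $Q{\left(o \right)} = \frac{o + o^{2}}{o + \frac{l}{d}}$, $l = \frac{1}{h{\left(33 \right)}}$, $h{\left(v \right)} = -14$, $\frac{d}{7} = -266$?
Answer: $\frac{2874636862930}{27267127} \approx 1.0543 \cdot 10^{5}$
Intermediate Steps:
$d = -1862$ ($d = 7 \left(-266\right) = -1862$)
$l = - \frac{1}{14}$ ($l = \frac{1}{-14} = - \frac{1}{14} \approx -0.071429$)
$Q{\left(o \right)} = \frac{o + o^{2}}{\frac{1}{26068} + o}$ ($Q{\left(o \right)} = \frac{o + o^{2}}{o - \frac{1}{14 \left(-1862\right)}} = \frac{o + o^{2}}{o - - \frac{1}{26068}} = \frac{o + o^{2}}{o + \frac{1}{26068}} = \frac{o + o^{2}}{\frac{1}{26068} + o}$)
$819 \left(1 - 0\right) 130 + Q{\left(-1046 \right)} = 819 \left(1 - 0\right) 130 + 26068 \left(-1046\right) \frac{1}{1 + 26068 \left(-1046\right)} \left(1 - 1046\right) = 819 \left(1 + 0\right) 130 + 26068 \left(-1046\right) \frac{1}{1 - 27267128} \left(-1045\right) = 819 \cdot 1 \cdot 130 + 26068 \left(-1046\right) \frac{1}{-27267127} \left(-1045\right) = 819 \cdot 130 + 26068 \left(-1046\right) \left(- \frac{1}{27267127}\right) \left(-1045\right) = 106470 - \frac{28494148760}{27267127} = \frac{2874636862930}{27267127}$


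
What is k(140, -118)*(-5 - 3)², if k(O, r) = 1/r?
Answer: -32/59 ≈ -0.54237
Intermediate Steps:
k(140, -118)*(-5 - 3)² = (-5 - 3)²/(-118) = -1/118*(-8)² = -1/118*64 = -32/59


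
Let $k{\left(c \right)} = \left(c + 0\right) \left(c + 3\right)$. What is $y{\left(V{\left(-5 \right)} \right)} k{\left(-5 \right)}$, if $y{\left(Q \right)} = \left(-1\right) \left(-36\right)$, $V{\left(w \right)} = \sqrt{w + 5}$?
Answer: $360$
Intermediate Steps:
$V{\left(w \right)} = \sqrt{5 + w}$
$k{\left(c \right)} = c \left(3 + c\right)$
$y{\left(Q \right)} = 36$
$y{\left(V{\left(-5 \right)} \right)} k{\left(-5 \right)} = 36 \left(- 5 \left(3 - 5\right)\right) = 36 \left(\left(-5\right) \left(-2\right)\right) = 36 \cdot 10 = 360$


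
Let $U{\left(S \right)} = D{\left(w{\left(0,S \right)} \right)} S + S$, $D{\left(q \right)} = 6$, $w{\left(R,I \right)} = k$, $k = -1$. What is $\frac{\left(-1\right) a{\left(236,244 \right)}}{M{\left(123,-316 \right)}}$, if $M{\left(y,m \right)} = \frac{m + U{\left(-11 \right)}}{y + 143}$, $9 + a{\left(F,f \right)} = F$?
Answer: $\frac{60382}{393} \approx 153.64$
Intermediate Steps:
$w{\left(R,I \right)} = -1$
$a{\left(F,f \right)} = -9 + F$
$U{\left(S \right)} = 7 S$ ($U{\left(S \right)} = 6 S + S = 7 S$)
$M{\left(y,m \right)} = \frac{-77 + m}{143 + y}$ ($M{\left(y,m \right)} = \frac{m + 7 \left(-11\right)}{y + 143} = \frac{m - 77}{143 + y} = \frac{-77 + m}{143 + y}$)
$\frac{\left(-1\right) a{\left(236,244 \right)}}{M{\left(123,-316 \right)}} = \frac{\left(-1\right) \left(-9 + 236\right)}{\frac{1}{143 + 123} \left(-77 - 316\right)} = \frac{\left(-1\right) 227}{\frac{1}{266} \left(-393\right)} = - \frac{227}{\frac{1}{266} \left(-393\right)} = - \frac{227}{- \frac{393}{266}} = \left(-227\right) \left(- \frac{266}{393}\right) = \frac{60382}{393}$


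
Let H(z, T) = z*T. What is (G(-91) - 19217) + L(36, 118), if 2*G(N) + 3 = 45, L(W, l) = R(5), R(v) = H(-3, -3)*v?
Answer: -19151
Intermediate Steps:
H(z, T) = T*z
R(v) = 9*v (R(v) = (-3*(-3))*v = 9*v)
L(W, l) = 45 (L(W, l) = 9*5 = 45)
G(N) = 21 (G(N) = -3/2 + (½)*45 = -3/2 + 45/2 = 21)
(G(-91) - 19217) + L(36, 118) = (21 - 19217) + 45 = -19196 + 45 = -19151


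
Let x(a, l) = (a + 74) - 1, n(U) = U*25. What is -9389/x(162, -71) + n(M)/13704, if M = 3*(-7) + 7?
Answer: -64374553/1610220 ≈ -39.979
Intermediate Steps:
M = -14 (M = -21 + 7 = -14)
n(U) = 25*U
x(a, l) = 73 + a (x(a, l) = (74 + a) - 1 = 73 + a)
-9389/x(162, -71) + n(M)/13704 = -9389/(73 + 162) + (25*(-14))/13704 = -9389/235 - 350*1/13704 = -9389*1/235 - 175/6852 = -9389/235 - 175/6852 = -64374553/1610220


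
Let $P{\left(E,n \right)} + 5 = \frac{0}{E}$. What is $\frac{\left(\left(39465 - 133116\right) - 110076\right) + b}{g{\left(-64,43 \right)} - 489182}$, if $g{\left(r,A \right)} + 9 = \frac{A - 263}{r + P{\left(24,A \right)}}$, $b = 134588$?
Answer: $\frac{280623}{1985527} \approx 0.14133$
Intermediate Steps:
$P{\left(E,n \right)} = -5$ ($P{\left(E,n \right)} = -5 + \frac{0}{E} = -5 + 0 = -5$)
$g{\left(r,A \right)} = -9 + \frac{-263 + A}{-5 + r}$ ($g{\left(r,A \right)} = -9 + \frac{A - 263}{r - 5} = -9 + \frac{-263 + A}{-5 + r}$)
$\frac{\left(\left(39465 - 133116\right) - 110076\right) + b}{g{\left(-64,43 \right)} - 489182} = \frac{\left(\left(39465 - 133116\right) - 110076\right) + 134588}{\frac{-218 + 43 - -576}{-5 - 64} - 489182} = \frac{\left(-93651 - 110076\right) + 134588}{\frac{-218 + 43 + 576}{-69} - 489182} = \frac{-203727 + 134588}{\left(- \frac{1}{69}\right) 401 - 489182} = - \frac{69139}{- \frac{401}{69} - 489182} = - \frac{69139}{- \frac{33753959}{69}} = \left(-69139\right) \left(- \frac{69}{33753959}\right) = \frac{280623}{1985527}$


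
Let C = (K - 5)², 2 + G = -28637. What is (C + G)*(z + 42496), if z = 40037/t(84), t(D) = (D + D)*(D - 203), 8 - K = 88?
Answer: -3032008242155/3332 ≈ -9.0997e+8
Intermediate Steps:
K = -80 (K = 8 - 1*88 = 8 - 88 = -80)
G = -28639 (G = -2 - 28637 = -28639)
t(D) = 2*D*(-203 + D) (t(D) = (2*D)*(-203 + D) = 2*D*(-203 + D))
C = 7225 (C = (-80 - 5)² = (-85)² = 7225)
z = -40037/19992 (z = 40037/((2*84*(-203 + 84))) = 40037/((2*84*(-119))) = 40037/(-19992) = 40037*(-1/19992) = -40037/19992 ≈ -2.0027)
(C + G)*(z + 42496) = (7225 - 28639)*(-40037/19992 + 42496) = -21414*849539995/19992 = -3032008242155/3332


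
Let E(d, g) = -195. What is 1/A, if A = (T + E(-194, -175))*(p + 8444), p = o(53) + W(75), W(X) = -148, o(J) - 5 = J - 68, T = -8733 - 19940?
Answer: -1/239200248 ≈ -4.1806e-9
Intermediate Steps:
T = -28673
o(J) = -63 + J (o(J) = 5 + (J - 68) = 5 + (-68 + J) = -63 + J)
p = -158 (p = (-63 + 53) - 148 = -10 - 148 = -158)
A = -239200248 (A = (-28673 - 195)*(-158 + 8444) = -28868*8286 = -239200248)
1/A = 1/(-239200248) = -1/239200248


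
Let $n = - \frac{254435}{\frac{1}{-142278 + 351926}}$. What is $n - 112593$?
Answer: $-53341901473$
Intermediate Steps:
$n = -53341788880$ ($n = - \frac{254435}{\frac{1}{209648}} = - 254435 \frac{1}{\frac{1}{209648}} = \left(-254435\right) 209648 = -53341788880$)
$n - 112593 = -53341788880 - 112593 = -53341901473$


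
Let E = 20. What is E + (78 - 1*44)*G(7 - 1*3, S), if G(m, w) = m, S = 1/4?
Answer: 156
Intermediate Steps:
S = ¼ ≈ 0.25000
E + (78 - 1*44)*G(7 - 1*3, S) = 20 + (78 - 1*44)*(7 - 1*3) = 20 + (78 - 44)*(7 - 3) = 20 + 34*4 = 20 + 136 = 156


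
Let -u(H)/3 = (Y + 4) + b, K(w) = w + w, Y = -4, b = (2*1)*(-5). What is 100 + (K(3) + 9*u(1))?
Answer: 376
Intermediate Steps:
b = -10 (b = 2*(-5) = -10)
K(w) = 2*w
u(H) = 30 (u(H) = -3*((-4 + 4) - 10) = -3*(0 - 10) = -3*(-10) = 30)
100 + (K(3) + 9*u(1)) = 100 + (2*3 + 9*30) = 100 + (6 + 270) = 100 + 276 = 376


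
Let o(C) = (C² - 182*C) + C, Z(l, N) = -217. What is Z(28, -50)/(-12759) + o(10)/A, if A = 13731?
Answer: -6279421/58397943 ≈ -0.10753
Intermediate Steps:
o(C) = C² - 181*C
Z(28, -50)/(-12759) + o(10)/A = -217/(-12759) + (10*(-181 + 10))/13731 = -217*(-1/12759) + (10*(-171))*(1/13731) = 217/12759 - 1710*1/13731 = 217/12759 - 570/4577 = -6279421/58397943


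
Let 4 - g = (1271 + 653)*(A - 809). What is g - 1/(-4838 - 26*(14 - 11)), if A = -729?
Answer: 14547014257/4916 ≈ 2.9591e+6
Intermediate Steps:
g = 2959116 (g = 4 - (1271 + 653)*(-729 - 809) = 4 - 1924*(-1538) = 4 - 1*(-2959112) = 4 + 2959112 = 2959116)
g - 1/(-4838 - 26*(14 - 11)) = 2959116 - 1/(-4838 - 26*(14 - 11)) = 2959116 - 1/(-4838 - 26*3) = 2959116 - 1/(-4838 - 78) = 2959116 - 1/(-4916) = 2959116 - 1*(-1/4916) = 2959116 + 1/4916 = 14547014257/4916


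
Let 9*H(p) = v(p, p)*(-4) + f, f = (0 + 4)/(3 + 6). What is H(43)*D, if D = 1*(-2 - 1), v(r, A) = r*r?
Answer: 66560/27 ≈ 2465.2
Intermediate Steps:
v(r, A) = r²
f = 4/9 ≈ 0.44444
H(p) = 4/81 - 4*p²/9 (H(p) = (p²*(-4) + 4/9)/9 = (-4*p² + 4/9)/9 = (4/9 - 4*p²)/9 = 4/81 - 4*p²/9)
D = -3 (D = 1*(-3) = -3)
H(43)*D = (4/81 - 4/9*43²)*(-3) = (4/81 - 4/9*1849)*(-3) = (4/81 - 7396/9)*(-3) = -66560/81*(-3) = 66560/27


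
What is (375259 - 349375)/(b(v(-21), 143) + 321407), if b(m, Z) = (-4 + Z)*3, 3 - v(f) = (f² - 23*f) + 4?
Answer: 6471/80456 ≈ 0.080429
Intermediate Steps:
v(f) = -1 - f² + 23*f (v(f) = 3 - ((f² - 23*f) + 4) = 3 - (4 + f² - 23*f) = 3 + (-4 - f² + 23*f) = -1 - f² + 23*f)
b(m, Z) = -12 + 3*Z
(375259 - 349375)/(b(v(-21), 143) + 321407) = (375259 - 349375)/((-12 + 3*143) + 321407) = 25884/((-12 + 429) + 321407) = 25884/(417 + 321407) = 25884/321824 = 25884*(1/321824) = 6471/80456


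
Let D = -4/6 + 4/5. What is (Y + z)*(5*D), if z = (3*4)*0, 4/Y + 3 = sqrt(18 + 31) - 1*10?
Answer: -4/9 ≈ -0.44444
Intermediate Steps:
Y = -2/3 (Y = 4/(-3 + (sqrt(18 + 31) - 1*10)) = 4/(-3 + (sqrt(49) - 10)) = 4/(-3 + (7 - 10)) = 4/(-3 - 3) = 4/(-6) = 4*(-1/6) = -2/3 ≈ -0.66667)
D = 2/15 (D = -4*1/6 + 4*(1/5) = -2/3 + 4/5 = 2/15 ≈ 0.13333)
z = 0 (z = 12*0 = 0)
(Y + z)*(5*D) = (-2/3 + 0)*(5*(2/15)) = -2/3*2/3 = -4/9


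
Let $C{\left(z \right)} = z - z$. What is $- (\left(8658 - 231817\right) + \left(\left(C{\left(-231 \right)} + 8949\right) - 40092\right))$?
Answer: $254302$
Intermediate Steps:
$C{\left(z \right)} = 0$
$- (\left(8658 - 231817\right) + \left(\left(C{\left(-231 \right)} + 8949\right) - 40092\right)) = - (\left(8658 - 231817\right) + \left(\left(0 + 8949\right) - 40092\right)) = - (-223159 + \left(8949 - 40092\right)) = - (-223159 - 31143) = \left(-1\right) \left(-254302\right) = 254302$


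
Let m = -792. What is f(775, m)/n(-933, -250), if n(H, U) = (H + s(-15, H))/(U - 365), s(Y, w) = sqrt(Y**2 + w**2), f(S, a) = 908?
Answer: -11577908/5 - 2270908*sqrt(26)/5 ≈ -4.6315e+6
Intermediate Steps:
n(H, U) = (H + sqrt(225 + H**2))/(-365 + U) (n(H, U) = (H + sqrt((-15)**2 + H**2))/(U - 365) = (H + sqrt(225 + H**2))/(-365 + U))
f(775, m)/n(-933, -250) = 908/(((-933 + sqrt(225 + (-933)**2))/(-365 - 250))) = 908/(((-933 + sqrt(225 + 870489))/(-615))) = 908/((-(-933 + sqrt(870714))/615)) = 908/((-(-933 + 183*sqrt(26))/615)) = 908/(311/205 - 61*sqrt(26)/205)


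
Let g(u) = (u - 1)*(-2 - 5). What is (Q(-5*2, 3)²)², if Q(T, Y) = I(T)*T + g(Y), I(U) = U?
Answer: 54700816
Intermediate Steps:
g(u) = 7 - 7*u (g(u) = (-1 + u)*(-7) = 7 - 7*u)
Q(T, Y) = 7 + T² - 7*Y (Q(T, Y) = T*T + (7 - 7*Y) = T² + (7 - 7*Y) = 7 + T² - 7*Y)
(Q(-5*2, 3)²)² = ((7 + (-5*2)² - 7*3)²)² = ((7 + (-10)² - 21)²)² = ((7 + 100 - 21)²)² = (86²)² = 7396² = 54700816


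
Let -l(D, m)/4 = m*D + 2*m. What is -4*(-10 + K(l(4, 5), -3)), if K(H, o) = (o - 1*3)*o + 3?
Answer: -44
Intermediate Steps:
l(D, m) = -8*m - 4*D*m (l(D, m) = -4*(m*D + 2*m) = -4*(D*m + 2*m) = -4*(2*m + D*m) = -8*m - 4*D*m)
K(H, o) = 3 + o*(-3 + o) (K(H, o) = (o - 3)*o + 3 = (-3 + o)*o + 3 = o*(-3 + o) + 3 = 3 + o*(-3 + o))
-4*(-10 + K(l(4, 5), -3)) = -4*(-10 + (3 + (-3)² - 3*(-3))) = -4*(-10 + (3 + 9 + 9)) = -4*(-10 + 21) = -4*11 = -44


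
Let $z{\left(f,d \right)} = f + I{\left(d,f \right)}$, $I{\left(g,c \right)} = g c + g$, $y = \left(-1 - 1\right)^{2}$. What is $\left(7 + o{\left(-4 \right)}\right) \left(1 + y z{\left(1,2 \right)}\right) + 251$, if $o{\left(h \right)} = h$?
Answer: $314$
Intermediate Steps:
$y = 4$ ($y = \left(-2\right)^{2} = 4$)
$I{\left(g,c \right)} = g + c g$ ($I{\left(g,c \right)} = c g + g = g + c g$)
$z{\left(f,d \right)} = f + d \left(1 + f\right)$
$\left(7 + o{\left(-4 \right)}\right) \left(1 + y z{\left(1,2 \right)}\right) + 251 = \left(7 - 4\right) \left(1 + 4 \left(1 + 2 \left(1 + 1\right)\right)\right) + 251 = 3 \left(1 + 4 \left(1 + 2 \cdot 2\right)\right) + 251 = 3 \left(1 + 4 \left(1 + 4\right)\right) + 251 = 3 \left(1 + 4 \cdot 5\right) + 251 = 3 \left(1 + 20\right) + 251 = 3 \cdot 21 + 251 = 63 + 251 = 314$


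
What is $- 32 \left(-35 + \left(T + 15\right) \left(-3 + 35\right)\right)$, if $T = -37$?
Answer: $23648$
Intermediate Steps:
$- 32 \left(-35 + \left(T + 15\right) \left(-3 + 35\right)\right) = - 32 \left(-35 + \left(-37 + 15\right) \left(-3 + 35\right)\right) = - 32 \left(-35 - 704\right) = \left(-32\right) \left(-739\right) = 23648$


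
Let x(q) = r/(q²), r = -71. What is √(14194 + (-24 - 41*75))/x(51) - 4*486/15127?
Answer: -1944/15127 - 2601*√11095/71 ≈ -3858.9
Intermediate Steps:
x(q) = -71/q²
√(14194 + (-24 - 41*75))/x(51) - 4*486/15127 = √(14194 + (-24 - 41*75))/((-71/51²)) - 4*486/15127 = √(14194 + (-24 - 3075))/((-71*1/2601)) - 1944*1/15127 = √(14194 - 3099)/(-71/2601) - 1944/15127 = √11095*(-2601/71) - 1944/15127 = -2601*√11095/71 - 1944/15127 = -1944/15127 - 2601*√11095/71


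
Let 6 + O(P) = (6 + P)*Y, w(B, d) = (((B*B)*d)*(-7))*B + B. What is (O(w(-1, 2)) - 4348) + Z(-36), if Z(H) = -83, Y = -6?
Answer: -4551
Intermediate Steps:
w(B, d) = B - 7*d*B³ (w(B, d) = ((B²*d)*(-7))*B + B = ((d*B²)*(-7))*B + B = (-7*d*B²)*B + B = -7*d*B³ + B = B - 7*d*B³)
O(P) = -42 - 6*P (O(P) = -6 + (6 + P)*(-6) = -6 + (-36 - 6*P) = -42 - 6*P)
(O(w(-1, 2)) - 4348) + Z(-36) = ((-42 - 6*(-1 - 7*2*(-1)³)) - 4348) - 83 = ((-42 - 6*(-1 - 7*2*(-1))) - 4348) - 83 = ((-42 - 6*(-1 + 14)) - 4348) - 83 = ((-42 - 6*13) - 4348) - 83 = ((-42 - 78) - 4348) - 83 = (-120 - 4348) - 83 = -4468 - 83 = -4551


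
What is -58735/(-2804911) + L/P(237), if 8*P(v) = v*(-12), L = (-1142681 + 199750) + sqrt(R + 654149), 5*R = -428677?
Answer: 5289716828867/1994291721 - 4*sqrt(3552585)/3555 ≈ 2650.3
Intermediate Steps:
R = -428677/5 (R = (1/5)*(-428677) = -428677/5 ≈ -85735.)
L = -942931 + 2*sqrt(3552585)/5 (L = (-1142681 + 199750) + sqrt(-428677/5 + 654149) = -942931 + sqrt(2842068/5) = -942931 + 2*sqrt(3552585)/5 ≈ -9.4218e+5)
P(v) = -3*v/2 (P(v) = (v*(-12))/8 = (-12*v)/8 = -3*v/2)
-58735/(-2804911) + L/P(237) = -58735/(-2804911) + (-942931 + 2*sqrt(3552585)/5)/((-3/2*237)) = -58735*(-1/2804911) + (-942931 + 2*sqrt(3552585)/5)/(-711/2) = 58735/2804911 + (-942931 + 2*sqrt(3552585)/5)*(-2/711) = 58735/2804911 + (1885862/711 - 4*sqrt(3552585)/3555) = 5289716828867/1994291721 - 4*sqrt(3552585)/3555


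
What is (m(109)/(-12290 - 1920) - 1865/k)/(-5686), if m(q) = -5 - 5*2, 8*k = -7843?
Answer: -42426169/126739836916 ≈ -0.00033475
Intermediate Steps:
k = -7843/8 (k = (1/8)*(-7843) = -7843/8 ≈ -980.38)
m(q) = -15 (m(q) = -5 - 10 = -15)
(m(109)/(-12290 - 1920) - 1865/k)/(-5686) = (-15/(-12290 - 1920) - 1865/(-7843/8))/(-5686) = (-15/(-14210) - 1865*(-8/7843))*(-1/5686) = (-15*(-1/14210) + 14920/7843)*(-1/5686) = (3/2842 + 14920/7843)*(-1/5686) = (42426169/22289806)*(-1/5686) = -42426169/126739836916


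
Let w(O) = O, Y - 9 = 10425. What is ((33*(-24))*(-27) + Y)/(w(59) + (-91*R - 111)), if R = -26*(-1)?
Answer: -5303/403 ≈ -13.159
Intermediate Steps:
Y = 10434 (Y = 9 + 10425 = 10434)
R = 26
((33*(-24))*(-27) + Y)/(w(59) + (-91*R - 111)) = ((33*(-24))*(-27) + 10434)/(59 + (-91*26 - 111)) = (-792*(-27) + 10434)/(59 + (-2366 - 111)) = (21384 + 10434)/(59 - 2477) = 31818/(-2418) = 31818*(-1/2418) = -5303/403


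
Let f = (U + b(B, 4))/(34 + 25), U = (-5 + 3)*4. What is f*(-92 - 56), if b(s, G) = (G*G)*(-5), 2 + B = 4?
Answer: 13024/59 ≈ 220.75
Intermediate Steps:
B = 2 (B = -2 + 4 = 2)
b(s, G) = -5*G² (b(s, G) = G²*(-5) = -5*G²)
U = -8 (U = -2*4 = -8)
f = -88/59 (f = (-8 - 5*4²)/(34 + 25) = (-8 - 5*16)/59 = (-8 - 80)*(1/59) = -88*1/59 = -88/59 ≈ -1.4915)
f*(-92 - 56) = -88*(-92 - 56)/59 = -88/59*(-148) = 13024/59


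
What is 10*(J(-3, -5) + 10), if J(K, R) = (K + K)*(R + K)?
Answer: 580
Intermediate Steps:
J(K, R) = 2*K*(K + R) (J(K, R) = (2*K)*(K + R) = 2*K*(K + R))
10*(J(-3, -5) + 10) = 10*(2*(-3)*(-3 - 5) + 10) = 10*(2*(-3)*(-8) + 10) = 10*(48 + 10) = 10*58 = 580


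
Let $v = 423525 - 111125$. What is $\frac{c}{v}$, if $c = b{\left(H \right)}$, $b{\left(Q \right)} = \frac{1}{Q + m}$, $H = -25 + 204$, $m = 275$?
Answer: $\frac{1}{141829600} \approx 7.0507 \cdot 10^{-9}$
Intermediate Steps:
$H = 179$
$v = 312400$ ($v = 423525 - 111125 = 312400$)
$b{\left(Q \right)} = \frac{1}{275 + Q}$ ($b{\left(Q \right)} = \frac{1}{Q + 275} = \frac{1}{275 + Q}$)
$c = \frac{1}{454}$ ($c = \frac{1}{275 + 179} = \frac{1}{454} \approx 0.0022026$)
$\frac{c}{v} = \frac{1}{454 \cdot 312400} = \frac{1}{454} \cdot \frac{1}{312400} = \frac{1}{141829600}$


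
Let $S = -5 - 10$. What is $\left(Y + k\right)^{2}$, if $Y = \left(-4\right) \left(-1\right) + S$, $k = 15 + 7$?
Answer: $121$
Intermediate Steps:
$S = -15$ ($S = -5 - 10 = -15$)
$k = 22$
$Y = -11$ ($Y = \left(-4\right) \left(-1\right) - 15 = 4 - 15 = -11$)
$\left(Y + k\right)^{2} = \left(-11 + 22\right)^{2} = 11^{2} = 121$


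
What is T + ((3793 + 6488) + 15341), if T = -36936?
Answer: -11314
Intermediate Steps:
T + ((3793 + 6488) + 15341) = -36936 + ((3793 + 6488) + 15341) = -36936 + (10281 + 15341) = -36936 + 25622 = -11314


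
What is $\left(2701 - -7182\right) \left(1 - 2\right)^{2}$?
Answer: $9883$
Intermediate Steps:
$\left(2701 - -7182\right) \left(1 - 2\right)^{2} = \left(2701 + 7182\right) \left(-1\right)^{2} = 9883 \cdot 1 = 9883$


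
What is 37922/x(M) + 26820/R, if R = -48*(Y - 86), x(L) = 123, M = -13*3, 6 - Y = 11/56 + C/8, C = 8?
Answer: 176280004/559281 ≈ 315.19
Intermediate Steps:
Y = 269/56 (Y = 6 - (11/56 + 8/8) = 6 - (11*(1/56) + 8*(⅛)) = 6 - (11/56 + 1) = 6 - 1*67/56 = 6 - 67/56 = 269/56 ≈ 4.8036)
M = -39
R = 27282/7 (R = -48*(269/56 - 86) = -48*(-4547/56) = 27282/7 ≈ 3897.4)
37922/x(M) + 26820/R = 37922/123 + 26820/(27282/7) = 37922*(1/123) + 26820*(7/27282) = 37922/123 + 31290/4547 = 176280004/559281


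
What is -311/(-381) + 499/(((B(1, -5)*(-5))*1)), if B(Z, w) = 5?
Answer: -182344/9525 ≈ -19.144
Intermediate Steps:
-311/(-381) + 499/(((B(1, -5)*(-5))*1)) = -311/(-381) + 499/(((5*(-5))*1)) = -311*(-1/381) + 499/((-25*1)) = 311/381 + 499/(-25) = 311/381 + 499*(-1/25) = 311/381 - 499/25 = -182344/9525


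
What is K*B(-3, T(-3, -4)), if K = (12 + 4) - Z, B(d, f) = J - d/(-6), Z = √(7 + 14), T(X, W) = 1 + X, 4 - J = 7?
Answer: -56 + 7*√21/2 ≈ -39.961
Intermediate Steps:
J = -3 (J = 4 - 1*7 = 4 - 7 = -3)
Z = √21 ≈ 4.5826
B(d, f) = -3 + d/6 (B(d, f) = -3 - d/(-6) = -3 - d*(-1)/6 = -3 - (-1)*d/6 = -3 + d/6)
K = 16 - √21 (K = (12 + 4) - √21 = 16 - √21 ≈ 11.417)
K*B(-3, T(-3, -4)) = (16 - √21)*(-3 + (⅙)*(-3)) = (16 - √21)*(-3 - ½) = (16 - √21)*(-7/2) = -56 + 7*√21/2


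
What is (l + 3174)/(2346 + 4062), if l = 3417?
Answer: 2197/2136 ≈ 1.0286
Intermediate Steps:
(l + 3174)/(2346 + 4062) = (3417 + 3174)/(2346 + 4062) = 6591/6408 = 6591*(1/6408) = 2197/2136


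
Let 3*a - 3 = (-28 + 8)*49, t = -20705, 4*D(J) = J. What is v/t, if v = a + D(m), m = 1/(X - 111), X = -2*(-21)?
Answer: 17977/1142916 ≈ 0.015729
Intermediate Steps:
X = 42
m = -1/69 (m = 1/(42 - 111) = 1/(-69) = -1/69 ≈ -0.014493)
D(J) = J/4
a = -977/3 (a = 1 + ((-28 + 8)*49)/3 = 1 + (-20*49)/3 = 1 + (⅓)*(-980) = 1 - 980/3 = -977/3 ≈ -325.67)
v = -89885/276 (v = -977/3 + (¼)*(-1/69) = -977/3 - 1/276 = -89885/276 ≈ -325.67)
v/t = -89885/276/(-20705) = -89885/276*(-1/20705) = 17977/1142916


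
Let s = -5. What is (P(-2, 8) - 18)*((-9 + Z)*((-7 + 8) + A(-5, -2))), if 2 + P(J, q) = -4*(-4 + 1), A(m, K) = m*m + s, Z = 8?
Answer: 168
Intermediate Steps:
A(m, K) = -5 + m² (A(m, K) = m*m - 5 = m² - 5 = -5 + m²)
P(J, q) = 10 (P(J, q) = -2 - 4*(-4 + 1) = -2 - 4*(-3) = -2 + 12 = 10)
(P(-2, 8) - 18)*((-9 + Z)*((-7 + 8) + A(-5, -2))) = (10 - 18)*((-9 + 8)*((-7 + 8) + (-5 + (-5)²))) = -(-8)*(1 + (-5 + 25)) = -(-8)*(1 + 20) = -(-8)*21 = -8*(-21) = 168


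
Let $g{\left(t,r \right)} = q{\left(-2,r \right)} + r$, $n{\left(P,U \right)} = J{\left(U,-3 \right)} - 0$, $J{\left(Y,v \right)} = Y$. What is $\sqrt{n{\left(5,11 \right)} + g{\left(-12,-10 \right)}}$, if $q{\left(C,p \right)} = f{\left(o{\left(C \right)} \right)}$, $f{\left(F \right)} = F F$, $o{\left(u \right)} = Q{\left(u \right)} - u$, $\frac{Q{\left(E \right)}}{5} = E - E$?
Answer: $\sqrt{5} \approx 2.2361$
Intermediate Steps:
$Q{\left(E \right)} = 0$ ($Q{\left(E \right)} = 5 \left(E - E\right) = 5 \cdot 0 = 0$)
$n{\left(P,U \right)} = U$ ($n{\left(P,U \right)} = U - 0 = U + 0 = U$)
$o{\left(u \right)} = - u$ ($o{\left(u \right)} = 0 - u = - u$)
$f{\left(F \right)} = F^{2}$
$q{\left(C,p \right)} = C^{2}$ ($q{\left(C,p \right)} = \left(- C\right)^{2} = C^{2}$)
$g{\left(t,r \right)} = 4 + r$ ($g{\left(t,r \right)} = \left(-2\right)^{2} + r = 4 + r$)
$\sqrt{n{\left(5,11 \right)} + g{\left(-12,-10 \right)}} = \sqrt{11 + \left(4 - 10\right)} = \sqrt{11 - 6} = \sqrt{5}$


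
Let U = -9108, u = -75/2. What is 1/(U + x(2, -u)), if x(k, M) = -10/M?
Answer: -15/136624 ≈ -0.00010979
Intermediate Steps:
u = -75/2 (u = -75*1/2 = -75/2 ≈ -37.500)
1/(U + x(2, -u)) = 1/(-9108 - 10/((-1*(-75/2)))) = 1/(-9108 - 10/75/2) = 1/(-9108 - 10*2/75) = 1/(-9108 - 4/15) = 1/(-136624/15) = -15/136624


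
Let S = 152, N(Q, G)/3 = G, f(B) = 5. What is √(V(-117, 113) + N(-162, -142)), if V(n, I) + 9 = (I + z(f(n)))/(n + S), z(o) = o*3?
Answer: I*√528395/35 ≈ 20.769*I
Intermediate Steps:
N(Q, G) = 3*G
z(o) = 3*o
V(n, I) = -9 + (15 + I)/(152 + n) (V(n, I) = -9 + (I + 3*5)/(n + 152) = -9 + (I + 15)/(152 + n) = -9 + (15 + I)/(152 + n))
√(V(-117, 113) + N(-162, -142)) = √((-1353 + 113 - 9*(-117))/(152 - 117) + 3*(-142)) = √((-1353 + 113 + 1053)/35 - 426) = √((1/35)*(-187) - 426) = √(-187/35 - 426) = √(-15097/35) = I*√528395/35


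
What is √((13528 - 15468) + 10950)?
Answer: √9010 ≈ 94.921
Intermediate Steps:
√((13528 - 15468) + 10950) = √(-1940 + 10950) = √9010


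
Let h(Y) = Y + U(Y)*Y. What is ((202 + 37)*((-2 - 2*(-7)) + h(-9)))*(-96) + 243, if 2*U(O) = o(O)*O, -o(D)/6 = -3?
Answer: -16794765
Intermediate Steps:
o(D) = 18 (o(D) = -6*(-3) = 18)
U(O) = 9*O (U(O) = (18*O)/2 = 9*O)
h(Y) = Y + 9*Y**2 (h(Y) = Y + (9*Y)*Y = Y + 9*Y**2)
((202 + 37)*((-2 - 2*(-7)) + h(-9)))*(-96) + 243 = ((202 + 37)*((-2 - 2*(-7)) - 9*(1 + 9*(-9))))*(-96) + 243 = (239*((-2 + 14) - 9*(1 - 81)))*(-96) + 243 = (239*(12 - 9*(-80)))*(-96) + 243 = (239*(12 + 720))*(-96) + 243 = (239*732)*(-96) + 243 = 174948*(-96) + 243 = -16795008 + 243 = -16794765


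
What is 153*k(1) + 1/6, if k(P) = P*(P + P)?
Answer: 1837/6 ≈ 306.17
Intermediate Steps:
k(P) = 2*P² (k(P) = P*(2*P) = 2*P²)
153*k(1) + 1/6 = 153*(2*1²) + 1/6 = 153*(2*1) + ⅙ = 153*2 + ⅙ = 306 + ⅙ = 1837/6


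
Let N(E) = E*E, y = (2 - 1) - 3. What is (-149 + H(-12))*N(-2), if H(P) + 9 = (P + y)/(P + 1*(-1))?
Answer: -8160/13 ≈ -627.69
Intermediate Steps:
y = -2 (y = 1 - 3 = -2)
N(E) = E**2
H(P) = -9 + (-2 + P)/(-1 + P) (H(P) = -9 + (P - 2)/(P + 1*(-1)) = -9 + (-2 + P)/(P - 1) = -9 + (-2 + P)/(-1 + P))
(-149 + H(-12))*N(-2) = (-149 + (7 - 8*(-12))/(-1 - 12))*(-2)**2 = (-149 + (7 + 96)/(-13))*4 = (-149 - 1/13*103)*4 = (-149 - 103/13)*4 = -2040/13*4 = -8160/13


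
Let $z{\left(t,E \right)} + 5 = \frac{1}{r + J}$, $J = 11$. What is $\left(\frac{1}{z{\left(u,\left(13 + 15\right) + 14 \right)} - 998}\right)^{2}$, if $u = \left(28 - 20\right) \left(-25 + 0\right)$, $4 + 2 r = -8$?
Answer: $\frac{25}{25140196} \approx 9.9442 \cdot 10^{-7}$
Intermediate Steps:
$r = -6$ ($r = -2 + \frac{1}{2} \left(-8\right) = -2 - 4 = -6$)
$u = -200$ ($u = 8 \left(-25\right) = -200$)
$z{\left(t,E \right)} = - \frac{24}{5}$ ($z{\left(t,E \right)} = -5 + \frac{1}{-6 + 11} = -5 + \frac{1}{5} = - \frac{24}{5}$)
$\left(\frac{1}{z{\left(u,\left(13 + 15\right) + 14 \right)} - 998}\right)^{2} = \left(\frac{1}{- \frac{24}{5} - 998}\right)^{2} = \left(\frac{1}{- \frac{5014}{5}}\right)^{2} = \left(- \frac{5}{5014}\right)^{2} = \frac{25}{25140196}$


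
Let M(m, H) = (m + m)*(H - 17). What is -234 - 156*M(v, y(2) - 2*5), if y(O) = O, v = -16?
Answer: -125034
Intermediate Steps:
M(m, H) = 2*m*(-17 + H) (M(m, H) = (2*m)*(-17 + H) = 2*m*(-17 + H))
-234 - 156*M(v, y(2) - 2*5) = -234 - 312*(-16)*(-17 + (2 - 2*5)) = -234 - 312*(-16)*(-17 + (2 - 10)) = -234 - 312*(-16)*(-17 - 8) = -234 - 312*(-16)*(-25) = -234 - 156*800 = -234 - 124800 = -125034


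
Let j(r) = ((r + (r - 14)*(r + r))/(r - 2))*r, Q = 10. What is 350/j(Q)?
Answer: -4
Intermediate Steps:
j(r) = r*(r + 2*r*(-14 + r))/(-2 + r) (j(r) = ((r + (-14 + r)*(2*r))/(-2 + r))*r = ((r + 2*r*(-14 + r))/(-2 + r))*r = r*(r + 2*r*(-14 + r))/(-2 + r))
350/j(Q) = 350/((10**2*(-27 + 2*10)/(-2 + 10))) = 350/((100*(-27 + 20)/8)) = 350/((100*(1/8)*(-7))) = 350/(-175/2) = 350*(-2/175) = -4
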